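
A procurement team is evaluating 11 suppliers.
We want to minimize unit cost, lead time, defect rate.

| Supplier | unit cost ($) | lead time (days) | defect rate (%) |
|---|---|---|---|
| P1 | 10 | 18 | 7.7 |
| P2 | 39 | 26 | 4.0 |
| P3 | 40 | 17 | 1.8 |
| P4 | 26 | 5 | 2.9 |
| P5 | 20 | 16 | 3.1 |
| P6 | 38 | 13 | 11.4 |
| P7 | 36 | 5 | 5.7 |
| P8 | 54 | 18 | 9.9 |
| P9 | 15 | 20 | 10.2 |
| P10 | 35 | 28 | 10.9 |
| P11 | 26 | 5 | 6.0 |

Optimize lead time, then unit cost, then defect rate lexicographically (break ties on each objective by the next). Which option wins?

P4

First minimize lead time: best is 5, kept {P4, P7, P11}.
Then minimize unit cost: best is 26, kept {P4, P11}.
Then minimize defect rate: best is 2.9, kept {P4}.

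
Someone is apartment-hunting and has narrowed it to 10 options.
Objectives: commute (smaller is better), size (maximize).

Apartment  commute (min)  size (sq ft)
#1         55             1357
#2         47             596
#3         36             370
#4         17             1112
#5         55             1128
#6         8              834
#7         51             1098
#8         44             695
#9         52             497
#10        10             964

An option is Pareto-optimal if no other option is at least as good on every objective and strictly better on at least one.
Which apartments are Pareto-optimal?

#1, #4, #6, #10

#1: not dominated (best size).
#2: dominated by #4 (commute 17≤47, size 1112≥596).
#3: dominated by #4 (commute 17≤36, size 1112≥370).
#4: not dominated.
#5: dominated by #1 (commute 55≤55, size 1357≥1128).
#6: not dominated (best commute).
#7: dominated by #4 (commute 17≤51, size 1112≥1098).
#8: dominated by #4 (commute 17≤44, size 1112≥695).
#9: dominated by #2 (commute 47≤52, size 596≥497).
#10: not dominated.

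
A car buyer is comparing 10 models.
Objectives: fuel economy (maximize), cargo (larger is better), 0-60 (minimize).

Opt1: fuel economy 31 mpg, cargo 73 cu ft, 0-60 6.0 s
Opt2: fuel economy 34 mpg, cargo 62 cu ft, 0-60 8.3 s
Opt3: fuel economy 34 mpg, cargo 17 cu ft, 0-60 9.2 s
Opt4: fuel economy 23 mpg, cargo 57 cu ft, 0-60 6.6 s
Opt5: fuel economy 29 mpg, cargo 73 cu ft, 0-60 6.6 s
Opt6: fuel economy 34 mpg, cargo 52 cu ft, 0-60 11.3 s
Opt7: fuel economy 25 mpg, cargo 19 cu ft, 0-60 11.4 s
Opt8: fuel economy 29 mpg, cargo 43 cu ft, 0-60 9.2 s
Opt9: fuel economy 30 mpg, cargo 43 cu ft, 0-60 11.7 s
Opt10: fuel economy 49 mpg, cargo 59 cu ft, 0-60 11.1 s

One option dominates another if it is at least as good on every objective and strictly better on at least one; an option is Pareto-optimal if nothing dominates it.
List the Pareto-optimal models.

Opt1, Opt2, Opt10

Opt1: not dominated (best 0-60).
Opt2: not dominated.
Opt3: dominated by Opt2 (fuel economy 34≥34, cargo 62≥17, 0-60 8.3≤9.2).
Opt4: dominated by Opt1 (fuel economy 31≥23, cargo 73≥57, 0-60 6.0≤6.6).
Opt5: dominated by Opt1 (fuel economy 31≥29, cargo 73≥73, 0-60 6.0≤6.6).
Opt6: dominated by Opt2 (fuel economy 34≥34, cargo 62≥52, 0-60 8.3≤11.3).
Opt7: dominated by Opt1 (fuel economy 31≥25, cargo 73≥19, 0-60 6.0≤11.4).
Opt8: dominated by Opt1 (fuel economy 31≥29, cargo 73≥43, 0-60 6.0≤9.2).
Opt9: dominated by Opt1 (fuel economy 31≥30, cargo 73≥43, 0-60 6.0≤11.7).
Opt10: not dominated (best fuel economy).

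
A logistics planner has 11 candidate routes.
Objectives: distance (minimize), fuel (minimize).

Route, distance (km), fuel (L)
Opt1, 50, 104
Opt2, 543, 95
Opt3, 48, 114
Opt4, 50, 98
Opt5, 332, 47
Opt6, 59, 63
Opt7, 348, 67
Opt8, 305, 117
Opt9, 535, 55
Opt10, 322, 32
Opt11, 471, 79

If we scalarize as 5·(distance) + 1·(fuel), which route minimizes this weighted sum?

Opt4

Opt1: 5·50 + 1·104 = 354
Opt2: 5·543 + 1·95 = 2810
Opt3: 5·48 + 1·114 = 354
Opt4: 5·50 + 1·98 = 348
Opt5: 5·332 + 1·47 = 1707
Opt6: 5·59 + 1·63 = 358
Opt7: 5·348 + 1·67 = 1807
Opt8: 5·305 + 1·117 = 1642
Opt9: 5·535 + 1·55 = 2730
Opt10: 5·322 + 1·32 = 1642
Opt11: 5·471 + 1·79 = 2434
Lowest: Opt4 at 348.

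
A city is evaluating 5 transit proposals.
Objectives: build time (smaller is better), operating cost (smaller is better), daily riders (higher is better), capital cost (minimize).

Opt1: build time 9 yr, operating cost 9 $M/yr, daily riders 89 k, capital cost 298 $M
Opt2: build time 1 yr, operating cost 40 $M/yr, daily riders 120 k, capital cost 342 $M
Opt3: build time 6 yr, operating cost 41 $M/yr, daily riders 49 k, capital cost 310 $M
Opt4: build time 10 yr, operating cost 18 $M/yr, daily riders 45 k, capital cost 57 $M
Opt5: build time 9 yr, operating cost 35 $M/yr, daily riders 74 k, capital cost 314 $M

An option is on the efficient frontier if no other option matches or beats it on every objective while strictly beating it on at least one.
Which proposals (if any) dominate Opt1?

Opt2: worse on operating cost (40 vs 9).
Opt3: worse on operating cost (41 vs 9).
Opt4: worse on build time (10 vs 9).
Opt5: worse on operating cost (35 vs 9).
No option dominates Opt1.

none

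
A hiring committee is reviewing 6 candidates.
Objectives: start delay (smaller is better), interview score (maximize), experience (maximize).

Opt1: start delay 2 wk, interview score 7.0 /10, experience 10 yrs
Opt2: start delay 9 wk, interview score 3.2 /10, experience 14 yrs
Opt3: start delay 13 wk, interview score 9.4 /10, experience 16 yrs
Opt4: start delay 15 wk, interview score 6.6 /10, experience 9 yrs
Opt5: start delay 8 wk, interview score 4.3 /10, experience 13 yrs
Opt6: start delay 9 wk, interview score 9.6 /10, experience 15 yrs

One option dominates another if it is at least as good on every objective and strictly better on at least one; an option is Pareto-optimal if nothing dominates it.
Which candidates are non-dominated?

Opt1: not dominated (best start delay).
Opt2: dominated by Opt6 (start delay 9≤9, interview score 9.6≥3.2, experience 15≥14).
Opt3: not dominated (best experience).
Opt4: dominated by Opt1 (start delay 2≤15, interview score 7.0≥6.6, experience 10≥9).
Opt5: not dominated.
Opt6: not dominated (best interview score).

Opt1, Opt3, Opt5, Opt6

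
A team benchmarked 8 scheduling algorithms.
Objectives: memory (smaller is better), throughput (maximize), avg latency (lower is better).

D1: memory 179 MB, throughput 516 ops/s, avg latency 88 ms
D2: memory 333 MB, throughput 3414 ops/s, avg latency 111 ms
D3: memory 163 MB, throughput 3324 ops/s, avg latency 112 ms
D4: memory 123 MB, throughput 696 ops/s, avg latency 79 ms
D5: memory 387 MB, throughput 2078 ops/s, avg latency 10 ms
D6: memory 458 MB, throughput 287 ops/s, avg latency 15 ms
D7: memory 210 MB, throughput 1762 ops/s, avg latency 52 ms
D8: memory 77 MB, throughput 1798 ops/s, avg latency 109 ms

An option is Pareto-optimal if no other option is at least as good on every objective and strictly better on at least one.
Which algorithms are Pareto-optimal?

D2, D3, D4, D5, D7, D8

D1: dominated by D4 (memory 123≤179, throughput 696≥516, avg latency 79≤88).
D2: not dominated (best throughput).
D3: not dominated.
D4: not dominated.
D5: not dominated (best avg latency).
D6: dominated by D5 (memory 387≤458, throughput 2078≥287, avg latency 10≤15).
D7: not dominated.
D8: not dominated (best memory).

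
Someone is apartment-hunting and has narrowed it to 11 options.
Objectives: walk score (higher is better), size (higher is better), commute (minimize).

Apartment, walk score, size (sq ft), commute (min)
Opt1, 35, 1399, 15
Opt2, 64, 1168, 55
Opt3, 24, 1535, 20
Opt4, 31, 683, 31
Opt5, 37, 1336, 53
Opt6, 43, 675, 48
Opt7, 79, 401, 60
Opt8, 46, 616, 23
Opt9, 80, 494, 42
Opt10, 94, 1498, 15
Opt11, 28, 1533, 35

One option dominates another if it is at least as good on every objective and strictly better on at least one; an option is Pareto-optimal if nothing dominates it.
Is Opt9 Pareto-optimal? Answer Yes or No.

No

Opt10 vs Opt9: walk score 94≥80, size 1498≥494, commute 15≤42 — Opt10 is at least as good on every objective and strictly better on at least one, so Opt10 dominates Opt9.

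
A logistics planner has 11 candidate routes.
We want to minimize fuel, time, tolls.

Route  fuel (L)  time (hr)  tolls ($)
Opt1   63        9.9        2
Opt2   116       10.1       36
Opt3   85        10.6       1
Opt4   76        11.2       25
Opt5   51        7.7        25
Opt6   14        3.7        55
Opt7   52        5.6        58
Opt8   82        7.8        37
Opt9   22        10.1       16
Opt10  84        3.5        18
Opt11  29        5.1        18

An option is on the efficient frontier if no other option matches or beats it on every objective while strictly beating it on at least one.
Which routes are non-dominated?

Opt1, Opt3, Opt6, Opt9, Opt10, Opt11

Opt1: not dominated.
Opt2: dominated by Opt1 (fuel 63≤116, time 9.9≤10.1, tolls 2≤36).
Opt3: not dominated (best tolls).
Opt4: dominated by Opt1 (fuel 63≤76, time 9.9≤11.2, tolls 2≤25).
Opt5: dominated by Opt11 (fuel 29≤51, time 5.1≤7.7, tolls 18≤25).
Opt6: not dominated (best fuel).
Opt7: dominated by Opt6 (fuel 14≤52, time 3.7≤5.6, tolls 55≤58).
Opt8: dominated by Opt5 (fuel 51≤82, time 7.7≤7.8, tolls 25≤37).
Opt9: not dominated.
Opt10: not dominated (best time).
Opt11: not dominated.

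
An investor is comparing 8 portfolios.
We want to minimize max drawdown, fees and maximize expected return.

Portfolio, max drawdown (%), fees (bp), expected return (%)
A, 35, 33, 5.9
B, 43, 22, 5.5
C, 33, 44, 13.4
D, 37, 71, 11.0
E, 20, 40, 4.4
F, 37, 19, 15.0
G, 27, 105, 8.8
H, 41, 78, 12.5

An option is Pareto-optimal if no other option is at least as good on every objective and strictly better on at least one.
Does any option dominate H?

Yes

C vs H: max drawdown 33≤41, fees 44≤78, expected return 13.4≥12.5 — C is at least as good on every objective and strictly better on at least one, so C dominates H.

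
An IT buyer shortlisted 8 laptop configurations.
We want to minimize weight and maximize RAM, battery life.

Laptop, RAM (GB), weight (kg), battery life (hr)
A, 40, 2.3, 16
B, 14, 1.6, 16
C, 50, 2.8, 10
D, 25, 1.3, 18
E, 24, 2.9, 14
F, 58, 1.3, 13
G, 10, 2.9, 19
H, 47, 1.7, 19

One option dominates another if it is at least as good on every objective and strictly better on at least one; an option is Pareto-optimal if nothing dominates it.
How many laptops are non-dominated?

A: dominated by H (RAM 47≥40, weight 1.7≤2.3, battery life 19≥16).
B: dominated by D (RAM 25≥14, weight 1.3≤1.6, battery life 18≥16).
C: dominated by F (RAM 58≥50, weight 1.3≤2.8, battery life 13≥10).
D: not dominated.
E: dominated by A (RAM 40≥24, weight 2.3≤2.9, battery life 16≥14).
F: not dominated (best RAM).
G: dominated by H (RAM 47≥10, weight 1.7≤2.9, battery life 19≥19).
H: not dominated.
Pareto-optimal: D, F, H → 3.

3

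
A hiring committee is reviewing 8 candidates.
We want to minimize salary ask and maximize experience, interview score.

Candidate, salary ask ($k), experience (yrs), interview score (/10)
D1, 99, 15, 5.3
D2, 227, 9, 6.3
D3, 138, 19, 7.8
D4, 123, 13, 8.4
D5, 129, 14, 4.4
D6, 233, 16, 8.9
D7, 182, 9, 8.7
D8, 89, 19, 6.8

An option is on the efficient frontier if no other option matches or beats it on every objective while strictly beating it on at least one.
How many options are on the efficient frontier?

5

D1: dominated by D8 (salary ask 89≤99, experience 19≥15, interview score 6.8≥5.3).
D2: dominated by D3 (salary ask 138≤227, experience 19≥9, interview score 7.8≥6.3).
D3: not dominated.
D4: not dominated.
D5: dominated by D1 (salary ask 99≤129, experience 15≥14, interview score 5.3≥4.4).
D6: not dominated (best interview score).
D7: not dominated.
D8: not dominated (best salary ask).
Pareto-optimal: D3, D4, D6, D7, D8 → 5.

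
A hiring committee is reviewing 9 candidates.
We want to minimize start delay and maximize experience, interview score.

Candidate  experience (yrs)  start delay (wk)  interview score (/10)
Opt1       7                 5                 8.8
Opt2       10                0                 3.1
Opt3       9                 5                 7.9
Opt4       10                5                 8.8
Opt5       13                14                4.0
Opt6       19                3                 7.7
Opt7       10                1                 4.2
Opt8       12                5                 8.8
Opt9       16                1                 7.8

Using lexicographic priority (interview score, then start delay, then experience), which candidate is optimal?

Opt8

First maximize interview score: best is 8.8, kept {Opt1, Opt4, Opt8}.
Then minimize start delay: best is 5, kept {Opt1, Opt4, Opt8}.
Then maximize experience: best is 12, kept {Opt8}.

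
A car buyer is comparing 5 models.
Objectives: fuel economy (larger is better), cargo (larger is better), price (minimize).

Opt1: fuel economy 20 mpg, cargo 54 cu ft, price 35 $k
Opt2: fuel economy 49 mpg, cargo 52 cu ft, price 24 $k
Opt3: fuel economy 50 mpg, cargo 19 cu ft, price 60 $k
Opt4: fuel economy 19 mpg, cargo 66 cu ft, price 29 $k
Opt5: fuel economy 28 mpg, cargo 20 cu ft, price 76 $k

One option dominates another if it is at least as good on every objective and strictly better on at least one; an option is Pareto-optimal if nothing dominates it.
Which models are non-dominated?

Opt1: not dominated.
Opt2: not dominated (best price).
Opt3: not dominated (best fuel economy).
Opt4: not dominated (best cargo).
Opt5: dominated by Opt2 (fuel economy 49≥28, cargo 52≥20, price 24≤76).

Opt1, Opt2, Opt3, Opt4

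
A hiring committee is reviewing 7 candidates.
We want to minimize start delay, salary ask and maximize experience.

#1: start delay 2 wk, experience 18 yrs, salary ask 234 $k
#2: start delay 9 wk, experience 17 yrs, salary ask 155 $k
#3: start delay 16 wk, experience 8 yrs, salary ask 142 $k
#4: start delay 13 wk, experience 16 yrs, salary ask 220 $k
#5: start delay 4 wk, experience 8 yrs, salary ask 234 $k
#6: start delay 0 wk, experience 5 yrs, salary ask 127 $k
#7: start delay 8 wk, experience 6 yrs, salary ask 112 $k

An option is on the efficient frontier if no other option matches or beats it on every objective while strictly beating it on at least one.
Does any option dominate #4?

Yes

#2 vs #4: start delay 9≤13, experience 17≥16, salary ask 155≤220 — #2 is at least as good on every objective and strictly better on at least one, so #2 dominates #4.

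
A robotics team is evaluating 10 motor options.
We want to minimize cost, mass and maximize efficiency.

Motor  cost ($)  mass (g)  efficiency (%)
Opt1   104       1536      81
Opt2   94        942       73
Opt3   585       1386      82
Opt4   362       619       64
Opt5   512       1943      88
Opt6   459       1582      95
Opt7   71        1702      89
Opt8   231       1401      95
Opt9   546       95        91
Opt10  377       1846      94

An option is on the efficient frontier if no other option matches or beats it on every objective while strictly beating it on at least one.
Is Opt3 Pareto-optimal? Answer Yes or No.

No

Opt9 vs Opt3: cost 546≤585, mass 95≤1386, efficiency 91≥82 — Opt9 is at least as good on every objective and strictly better on at least one, so Opt9 dominates Opt3.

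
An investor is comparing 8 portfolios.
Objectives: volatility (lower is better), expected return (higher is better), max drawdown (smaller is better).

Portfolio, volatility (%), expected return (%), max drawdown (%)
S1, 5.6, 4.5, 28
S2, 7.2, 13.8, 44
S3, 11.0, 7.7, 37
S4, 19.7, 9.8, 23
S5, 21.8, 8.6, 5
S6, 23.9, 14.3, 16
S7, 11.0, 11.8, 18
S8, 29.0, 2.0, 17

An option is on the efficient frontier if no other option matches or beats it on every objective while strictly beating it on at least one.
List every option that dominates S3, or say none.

S7

S7: volatility 11.0≤11.0, expected return 11.8≥7.7, max drawdown 18≤37 — dominates S3.
Others (S1, S2, S4, S5, S6, S8) are each worse than S3 on at least one objective.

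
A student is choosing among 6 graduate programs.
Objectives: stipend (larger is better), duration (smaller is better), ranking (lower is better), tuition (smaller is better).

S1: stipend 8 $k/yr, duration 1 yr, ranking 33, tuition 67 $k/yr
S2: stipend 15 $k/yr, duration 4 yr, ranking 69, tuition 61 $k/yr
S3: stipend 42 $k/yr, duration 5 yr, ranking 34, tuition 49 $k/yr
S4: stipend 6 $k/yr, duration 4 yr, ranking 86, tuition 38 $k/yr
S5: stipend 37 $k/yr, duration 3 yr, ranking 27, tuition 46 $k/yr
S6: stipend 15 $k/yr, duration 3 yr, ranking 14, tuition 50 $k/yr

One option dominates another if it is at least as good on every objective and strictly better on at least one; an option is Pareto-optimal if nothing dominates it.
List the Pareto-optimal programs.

S1, S3, S4, S5, S6

S1: not dominated (best duration).
S2: dominated by S5 (stipend 37≥15, duration 3≤4, ranking 27≤69, tuition 46≤61).
S3: not dominated (best stipend).
S4: not dominated (best tuition).
S5: not dominated.
S6: not dominated (best ranking).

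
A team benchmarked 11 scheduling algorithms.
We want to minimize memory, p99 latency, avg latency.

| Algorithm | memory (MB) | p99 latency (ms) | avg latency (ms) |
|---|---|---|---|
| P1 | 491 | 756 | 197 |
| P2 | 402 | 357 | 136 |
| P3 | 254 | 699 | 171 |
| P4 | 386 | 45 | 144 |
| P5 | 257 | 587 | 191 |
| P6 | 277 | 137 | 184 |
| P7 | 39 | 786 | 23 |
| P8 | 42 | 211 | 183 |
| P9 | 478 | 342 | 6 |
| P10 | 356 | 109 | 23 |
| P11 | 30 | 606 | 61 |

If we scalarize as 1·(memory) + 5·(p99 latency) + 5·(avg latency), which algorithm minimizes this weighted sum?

P1: 1·491 + 5·756 + 5·197 = 5256
P2: 1·402 + 5·357 + 5·136 = 2867
P3: 1·254 + 5·699 + 5·171 = 4604
P4: 1·386 + 5·45 + 5·144 = 1331
P5: 1·257 + 5·587 + 5·191 = 4147
P6: 1·277 + 5·137 + 5·184 = 1882
P7: 1·39 + 5·786 + 5·23 = 4084
P8: 1·42 + 5·211 + 5·183 = 2012
P9: 1·478 + 5·342 + 5·6 = 2218
P10: 1·356 + 5·109 + 5·23 = 1016
P11: 1·30 + 5·606 + 5·61 = 3365
Lowest: P10 at 1016.

P10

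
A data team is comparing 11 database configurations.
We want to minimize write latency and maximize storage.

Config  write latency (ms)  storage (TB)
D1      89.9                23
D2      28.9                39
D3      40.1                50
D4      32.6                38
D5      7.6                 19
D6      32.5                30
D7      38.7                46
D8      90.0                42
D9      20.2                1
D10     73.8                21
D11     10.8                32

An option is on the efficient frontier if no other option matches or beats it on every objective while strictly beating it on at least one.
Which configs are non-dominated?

D1: dominated by D2 (write latency 28.9≤89.9, storage 39≥23).
D2: not dominated.
D3: not dominated (best storage).
D4: dominated by D2 (write latency 28.9≤32.6, storage 39≥38).
D5: not dominated (best write latency).
D6: dominated by D2 (write latency 28.9≤32.5, storage 39≥30).
D7: not dominated.
D8: dominated by D3 (write latency 40.1≤90.0, storage 50≥42).
D9: dominated by D5 (write latency 7.6≤20.2, storage 19≥1).
D10: dominated by D2 (write latency 28.9≤73.8, storage 39≥21).
D11: not dominated.

D2, D3, D5, D7, D11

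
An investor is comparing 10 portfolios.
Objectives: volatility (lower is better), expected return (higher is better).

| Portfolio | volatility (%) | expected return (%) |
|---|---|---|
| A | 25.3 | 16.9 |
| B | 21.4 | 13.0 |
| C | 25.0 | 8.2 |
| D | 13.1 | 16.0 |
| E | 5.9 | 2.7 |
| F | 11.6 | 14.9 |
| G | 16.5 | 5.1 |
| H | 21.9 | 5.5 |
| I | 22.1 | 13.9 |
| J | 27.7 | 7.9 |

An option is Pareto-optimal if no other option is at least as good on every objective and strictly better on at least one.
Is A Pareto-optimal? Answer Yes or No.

B: worse on expected return (13.0 vs 16.9).
C: worse on expected return (8.2 vs 16.9).
D: worse on expected return (16.0 vs 16.9).
E: worse on expected return (2.7 vs 16.9).
F: worse on expected return (14.9 vs 16.9).
G: worse on expected return (5.1 vs 16.9).
H: worse on expected return (5.5 vs 16.9).
I: worse on expected return (13.9 vs 16.9).
J: worse on volatility (27.7 vs 25.3).
No option is at least as good as A on every objective and strictly better on one.

Yes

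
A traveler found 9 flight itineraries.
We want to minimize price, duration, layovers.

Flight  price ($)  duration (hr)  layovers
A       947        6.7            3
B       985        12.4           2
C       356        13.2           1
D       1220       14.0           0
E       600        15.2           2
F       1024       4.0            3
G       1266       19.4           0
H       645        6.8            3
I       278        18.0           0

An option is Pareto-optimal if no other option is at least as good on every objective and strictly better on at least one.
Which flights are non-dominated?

A, B, C, D, F, H, I

A: not dominated.
B: not dominated.
C: not dominated.
D: not dominated.
E: dominated by C (price 356≤600, duration 13.2≤15.2, layovers 1≤2).
F: not dominated (best duration).
G: dominated by D (price 1220≤1266, duration 14.0≤19.4, layovers 0≤0).
H: not dominated.
I: not dominated (best price).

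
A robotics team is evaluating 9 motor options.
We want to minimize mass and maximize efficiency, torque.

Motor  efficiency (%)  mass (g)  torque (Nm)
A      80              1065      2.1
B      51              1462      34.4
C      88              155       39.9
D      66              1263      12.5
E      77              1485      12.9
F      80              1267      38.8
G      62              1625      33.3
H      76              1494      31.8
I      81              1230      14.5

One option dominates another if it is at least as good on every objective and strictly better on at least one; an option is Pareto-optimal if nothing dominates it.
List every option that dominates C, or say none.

A: worse on efficiency (80 vs 88).
B: worse on efficiency (51 vs 88).
D: worse on efficiency (66 vs 88).
E: worse on efficiency (77 vs 88).
F: worse on efficiency (80 vs 88).
G: worse on efficiency (62 vs 88).
H: worse on efficiency (76 vs 88).
I: worse on efficiency (81 vs 88).
No option dominates C.

none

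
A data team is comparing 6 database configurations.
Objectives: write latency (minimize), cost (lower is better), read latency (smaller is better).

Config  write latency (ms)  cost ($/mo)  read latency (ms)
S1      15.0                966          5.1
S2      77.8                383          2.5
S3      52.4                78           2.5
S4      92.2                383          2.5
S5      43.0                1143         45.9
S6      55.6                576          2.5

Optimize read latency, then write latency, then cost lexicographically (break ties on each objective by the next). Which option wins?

S3

First minimize read latency: best is 2.5, kept {S2, S3, S4, S6}.
Then minimize write latency: best is 52.4, kept {S3}.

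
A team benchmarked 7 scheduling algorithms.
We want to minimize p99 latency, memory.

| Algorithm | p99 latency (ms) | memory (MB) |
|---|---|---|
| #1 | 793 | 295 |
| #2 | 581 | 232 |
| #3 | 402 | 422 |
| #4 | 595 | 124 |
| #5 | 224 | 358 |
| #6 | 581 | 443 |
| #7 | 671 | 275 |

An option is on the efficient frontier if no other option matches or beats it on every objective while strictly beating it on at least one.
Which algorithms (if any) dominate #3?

#5

#5: p99 latency 224≤402, memory 358≤422 — dominates #3.
Others (#1, #2, #4, #6, #7) are each worse than #3 on at least one objective.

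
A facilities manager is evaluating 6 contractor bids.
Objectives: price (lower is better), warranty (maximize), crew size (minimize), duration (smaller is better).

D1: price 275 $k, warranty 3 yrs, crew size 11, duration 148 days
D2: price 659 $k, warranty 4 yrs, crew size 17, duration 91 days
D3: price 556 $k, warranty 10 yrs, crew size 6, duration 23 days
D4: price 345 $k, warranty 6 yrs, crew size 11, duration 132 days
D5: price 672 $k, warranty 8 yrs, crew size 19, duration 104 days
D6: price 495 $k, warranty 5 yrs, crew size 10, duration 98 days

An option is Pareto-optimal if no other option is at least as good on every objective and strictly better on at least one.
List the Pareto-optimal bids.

D1, D3, D4, D6

D1: not dominated (best price).
D2: dominated by D3 (price 556≤659, warranty 10≥4, crew size 6≤17, duration 23≤91).
D3: not dominated (best warranty).
D4: not dominated.
D5: dominated by D3 (price 556≤672, warranty 10≥8, crew size 6≤19, duration 23≤104).
D6: not dominated.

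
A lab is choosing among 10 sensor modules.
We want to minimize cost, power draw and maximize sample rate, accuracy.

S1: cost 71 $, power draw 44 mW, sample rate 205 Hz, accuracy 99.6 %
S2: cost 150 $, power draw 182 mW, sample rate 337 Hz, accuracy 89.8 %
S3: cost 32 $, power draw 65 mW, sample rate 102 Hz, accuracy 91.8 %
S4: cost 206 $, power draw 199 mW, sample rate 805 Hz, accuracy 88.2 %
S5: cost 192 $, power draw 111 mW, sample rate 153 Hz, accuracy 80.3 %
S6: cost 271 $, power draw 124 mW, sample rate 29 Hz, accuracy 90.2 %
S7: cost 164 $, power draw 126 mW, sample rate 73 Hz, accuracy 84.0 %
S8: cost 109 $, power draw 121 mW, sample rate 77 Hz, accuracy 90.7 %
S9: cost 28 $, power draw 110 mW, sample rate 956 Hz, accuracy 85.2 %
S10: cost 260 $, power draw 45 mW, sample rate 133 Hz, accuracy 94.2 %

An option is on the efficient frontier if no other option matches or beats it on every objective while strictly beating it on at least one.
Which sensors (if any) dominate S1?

none

S2: worse on cost (150 vs 71).
S3: worse on power draw (65 vs 44).
S4: worse on cost (206 vs 71).
S5: worse on cost (192 vs 71).
S6: worse on cost (271 vs 71).
S7: worse on cost (164 vs 71).
S8: worse on cost (109 vs 71).
S9: worse on power draw (110 vs 44).
S10: worse on cost (260 vs 71).
No option dominates S1.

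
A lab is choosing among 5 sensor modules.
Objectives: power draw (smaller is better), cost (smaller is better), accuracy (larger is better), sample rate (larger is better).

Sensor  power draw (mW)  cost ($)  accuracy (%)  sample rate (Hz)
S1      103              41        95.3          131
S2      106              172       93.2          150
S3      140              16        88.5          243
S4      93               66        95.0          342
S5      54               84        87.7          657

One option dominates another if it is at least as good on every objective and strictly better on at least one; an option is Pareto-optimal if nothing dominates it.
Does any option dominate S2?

S4 vs S2: power draw 93≤106, cost 66≤172, accuracy 95.0≥93.2, sample rate 342≥150 — S4 is at least as good on every objective and strictly better on at least one, so S4 dominates S2.

Yes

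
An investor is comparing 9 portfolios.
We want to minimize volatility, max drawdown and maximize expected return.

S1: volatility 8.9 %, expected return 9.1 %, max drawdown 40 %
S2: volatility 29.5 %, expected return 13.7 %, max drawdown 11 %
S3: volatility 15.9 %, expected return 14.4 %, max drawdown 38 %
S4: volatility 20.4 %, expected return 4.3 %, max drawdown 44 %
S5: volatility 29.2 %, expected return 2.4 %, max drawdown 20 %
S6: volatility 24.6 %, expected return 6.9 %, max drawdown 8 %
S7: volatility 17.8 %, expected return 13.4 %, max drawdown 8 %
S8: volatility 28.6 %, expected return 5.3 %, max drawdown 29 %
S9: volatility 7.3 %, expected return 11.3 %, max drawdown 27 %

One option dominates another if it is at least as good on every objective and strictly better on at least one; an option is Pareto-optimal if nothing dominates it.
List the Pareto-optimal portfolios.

S2, S3, S7, S9

S1: dominated by S9 (volatility 7.3≤8.9, expected return 11.3≥9.1, max drawdown 27≤40).
S2: not dominated.
S3: not dominated (best expected return).
S4: dominated by S1 (volatility 8.9≤20.4, expected return 9.1≥4.3, max drawdown 40≤44).
S5: dominated by S6 (volatility 24.6≤29.2, expected return 6.9≥2.4, max drawdown 8≤20).
S6: dominated by S7 (volatility 17.8≤24.6, expected return 13.4≥6.9, max drawdown 8≤8).
S7: not dominated.
S8: dominated by S6 (volatility 24.6≤28.6, expected return 6.9≥5.3, max drawdown 8≤29).
S9: not dominated (best volatility).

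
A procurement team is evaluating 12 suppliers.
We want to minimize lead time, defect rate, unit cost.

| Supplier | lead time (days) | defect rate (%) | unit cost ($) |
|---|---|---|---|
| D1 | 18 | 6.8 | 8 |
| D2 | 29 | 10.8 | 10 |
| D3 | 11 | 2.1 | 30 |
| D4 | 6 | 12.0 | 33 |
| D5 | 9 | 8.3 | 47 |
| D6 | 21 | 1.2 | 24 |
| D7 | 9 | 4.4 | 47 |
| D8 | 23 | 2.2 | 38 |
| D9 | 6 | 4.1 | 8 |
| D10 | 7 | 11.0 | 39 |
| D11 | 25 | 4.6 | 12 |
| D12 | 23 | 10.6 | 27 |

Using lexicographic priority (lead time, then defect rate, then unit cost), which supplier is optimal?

First minimize lead time: best is 6, kept {D4, D9}.
Then minimize defect rate: best is 4.1, kept {D9}.

D9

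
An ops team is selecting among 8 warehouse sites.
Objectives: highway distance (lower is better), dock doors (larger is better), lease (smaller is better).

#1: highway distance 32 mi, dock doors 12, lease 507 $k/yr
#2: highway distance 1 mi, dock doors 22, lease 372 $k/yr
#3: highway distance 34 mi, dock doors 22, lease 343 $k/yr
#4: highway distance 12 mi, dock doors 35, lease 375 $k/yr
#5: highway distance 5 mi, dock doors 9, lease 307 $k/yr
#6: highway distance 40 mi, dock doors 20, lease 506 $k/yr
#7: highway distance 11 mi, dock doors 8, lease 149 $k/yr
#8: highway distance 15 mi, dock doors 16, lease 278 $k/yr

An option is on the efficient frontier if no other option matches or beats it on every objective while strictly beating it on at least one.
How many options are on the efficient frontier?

6

#1: dominated by #2 (highway distance 1≤32, dock doors 22≥12, lease 372≤507).
#2: not dominated (best highway distance).
#3: not dominated.
#4: not dominated (best dock doors).
#5: not dominated.
#6: dominated by #2 (highway distance 1≤40, dock doors 22≥20, lease 372≤506).
#7: not dominated (best lease).
#8: not dominated.
Pareto-optimal: #2, #3, #4, #5, #7, #8 → 6.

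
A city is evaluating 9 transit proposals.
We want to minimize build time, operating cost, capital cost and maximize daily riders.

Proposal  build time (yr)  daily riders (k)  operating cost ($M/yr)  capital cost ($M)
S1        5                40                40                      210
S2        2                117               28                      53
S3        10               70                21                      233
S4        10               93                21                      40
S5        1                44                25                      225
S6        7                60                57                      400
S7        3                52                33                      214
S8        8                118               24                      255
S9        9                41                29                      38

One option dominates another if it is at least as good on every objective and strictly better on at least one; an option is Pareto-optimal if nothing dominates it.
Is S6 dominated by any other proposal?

Yes

S2 vs S6: build time 2≤7, daily riders 117≥60, operating cost 28≤57, capital cost 53≤400 — S2 is at least as good on every objective and strictly better on at least one, so S2 dominates S6.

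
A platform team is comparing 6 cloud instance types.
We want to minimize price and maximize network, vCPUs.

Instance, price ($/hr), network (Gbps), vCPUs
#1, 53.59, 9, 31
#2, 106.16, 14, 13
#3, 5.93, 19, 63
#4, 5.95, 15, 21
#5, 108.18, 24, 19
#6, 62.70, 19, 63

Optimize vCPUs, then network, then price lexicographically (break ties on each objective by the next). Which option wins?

First maximize vCPUs: best is 63, kept {#3, #6}.
Then maximize network: best is 19, kept {#3, #6}.
Then minimize price: best is 5.93, kept {#3}.

#3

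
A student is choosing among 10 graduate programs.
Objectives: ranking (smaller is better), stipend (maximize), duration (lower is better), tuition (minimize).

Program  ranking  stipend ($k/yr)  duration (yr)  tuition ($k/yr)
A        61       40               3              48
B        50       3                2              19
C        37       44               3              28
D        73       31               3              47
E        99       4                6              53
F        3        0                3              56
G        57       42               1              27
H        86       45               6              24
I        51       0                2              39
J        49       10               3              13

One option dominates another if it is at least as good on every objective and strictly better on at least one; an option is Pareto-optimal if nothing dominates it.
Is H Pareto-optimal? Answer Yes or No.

A: worse on stipend (40 vs 45).
B: worse on stipend (3 vs 45).
C: worse on stipend (44 vs 45).
D: worse on stipend (31 vs 45).
E: worse on ranking (99 vs 86).
F: worse on stipend (0 vs 45).
G: worse on stipend (42 vs 45).
I: worse on stipend (0 vs 45).
J: worse on stipend (10 vs 45).
No option is at least as good as H on every objective and strictly better on one.

Yes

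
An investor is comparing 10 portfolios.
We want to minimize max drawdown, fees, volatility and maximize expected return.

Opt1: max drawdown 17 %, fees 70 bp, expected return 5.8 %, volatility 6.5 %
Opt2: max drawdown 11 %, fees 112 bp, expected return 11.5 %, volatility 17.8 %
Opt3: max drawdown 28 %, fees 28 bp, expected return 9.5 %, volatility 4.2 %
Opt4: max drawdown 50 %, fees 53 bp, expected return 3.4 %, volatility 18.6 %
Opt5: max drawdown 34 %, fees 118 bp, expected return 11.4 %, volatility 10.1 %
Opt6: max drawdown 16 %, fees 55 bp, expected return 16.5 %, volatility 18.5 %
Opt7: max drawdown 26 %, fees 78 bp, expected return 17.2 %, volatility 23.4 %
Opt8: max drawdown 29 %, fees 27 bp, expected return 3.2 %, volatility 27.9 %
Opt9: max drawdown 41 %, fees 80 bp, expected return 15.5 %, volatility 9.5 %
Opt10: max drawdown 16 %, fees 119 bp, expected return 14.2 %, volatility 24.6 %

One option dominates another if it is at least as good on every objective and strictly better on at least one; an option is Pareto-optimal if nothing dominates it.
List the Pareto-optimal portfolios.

Opt1, Opt2, Opt3, Opt5, Opt6, Opt7, Opt8, Opt9

Opt1: not dominated.
Opt2: not dominated (best max drawdown).
Opt3: not dominated (best volatility).
Opt4: dominated by Opt3 (max drawdown 28≤50, fees 28≤53, expected return 9.5≥3.4, volatility 4.2≤18.6).
Opt5: not dominated.
Opt6: not dominated.
Opt7: not dominated (best expected return).
Opt8: not dominated (best fees).
Opt9: not dominated.
Opt10: dominated by Opt6 (max drawdown 16≤16, fees 55≤119, expected return 16.5≥14.2, volatility 18.5≤24.6).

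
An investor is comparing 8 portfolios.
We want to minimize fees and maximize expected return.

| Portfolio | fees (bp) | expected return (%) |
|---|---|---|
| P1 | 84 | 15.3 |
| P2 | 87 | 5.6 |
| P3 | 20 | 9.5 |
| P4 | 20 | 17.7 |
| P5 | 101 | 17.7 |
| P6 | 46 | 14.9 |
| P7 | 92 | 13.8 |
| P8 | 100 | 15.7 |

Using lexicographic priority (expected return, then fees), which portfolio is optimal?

First maximize expected return: best is 17.7, kept {P4, P5}.
Then minimize fees: best is 20, kept {P4}.

P4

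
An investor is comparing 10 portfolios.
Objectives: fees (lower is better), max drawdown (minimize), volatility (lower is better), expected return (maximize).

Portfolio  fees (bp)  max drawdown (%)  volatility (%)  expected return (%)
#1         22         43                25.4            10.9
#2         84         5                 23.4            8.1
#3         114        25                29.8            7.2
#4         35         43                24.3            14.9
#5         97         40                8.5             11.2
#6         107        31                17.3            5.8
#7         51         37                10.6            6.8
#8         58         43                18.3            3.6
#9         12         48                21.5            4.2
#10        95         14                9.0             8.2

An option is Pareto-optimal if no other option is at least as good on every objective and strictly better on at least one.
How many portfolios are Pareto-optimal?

#1: not dominated.
#2: not dominated (best max drawdown).
#3: dominated by #2 (fees 84≤114, max drawdown 5≤25, volatility 23.4≤29.8, expected return 8.1≥7.2).
#4: not dominated (best expected return).
#5: not dominated (best volatility).
#6: dominated by #10 (fees 95≤107, max drawdown 14≤31, volatility 9.0≤17.3, expected return 8.2≥5.8).
#7: not dominated.
#8: dominated by #7 (fees 51≤58, max drawdown 37≤43, volatility 10.6≤18.3, expected return 6.8≥3.6).
#9: not dominated (best fees).
#10: not dominated.
Pareto-optimal: #1, #2, #4, #5, #7, #9, #10 → 7.

7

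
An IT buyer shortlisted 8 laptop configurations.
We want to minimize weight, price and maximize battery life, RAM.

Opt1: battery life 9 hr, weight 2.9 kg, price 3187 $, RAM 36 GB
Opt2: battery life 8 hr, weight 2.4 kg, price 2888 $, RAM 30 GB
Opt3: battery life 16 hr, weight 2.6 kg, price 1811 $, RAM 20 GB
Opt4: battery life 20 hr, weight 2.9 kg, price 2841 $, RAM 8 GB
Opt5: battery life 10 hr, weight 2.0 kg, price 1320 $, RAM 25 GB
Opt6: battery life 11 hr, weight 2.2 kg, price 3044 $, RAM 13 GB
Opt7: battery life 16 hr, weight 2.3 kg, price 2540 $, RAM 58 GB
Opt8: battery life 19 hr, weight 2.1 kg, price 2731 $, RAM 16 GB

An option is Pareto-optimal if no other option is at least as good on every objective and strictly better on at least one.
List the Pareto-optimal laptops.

Opt3, Opt4, Opt5, Opt7, Opt8

Opt1: dominated by Opt7 (battery life 16≥9, weight 2.3≤2.9, price 2540≤3187, RAM 58≥36).
Opt2: dominated by Opt7 (battery life 16≥8, weight 2.3≤2.4, price 2540≤2888, RAM 58≥30).
Opt3: not dominated.
Opt4: not dominated (best battery life).
Opt5: not dominated (best weight).
Opt6: dominated by Opt8 (battery life 19≥11, weight 2.1≤2.2, price 2731≤3044, RAM 16≥13).
Opt7: not dominated (best RAM).
Opt8: not dominated.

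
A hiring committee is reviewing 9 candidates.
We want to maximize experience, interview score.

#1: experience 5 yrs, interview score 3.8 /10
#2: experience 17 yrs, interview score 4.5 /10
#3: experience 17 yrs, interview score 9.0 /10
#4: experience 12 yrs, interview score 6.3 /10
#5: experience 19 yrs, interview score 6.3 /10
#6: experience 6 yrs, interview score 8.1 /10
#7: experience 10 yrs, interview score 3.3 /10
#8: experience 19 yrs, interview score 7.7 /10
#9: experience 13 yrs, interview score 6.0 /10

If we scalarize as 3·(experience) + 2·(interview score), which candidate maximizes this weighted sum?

#8

#1: 3·5 + 2·3.8 = 22.6
#2: 3·17 + 2·4.5 = 60.0
#3: 3·17 + 2·9.0 = 69.0
#4: 3·12 + 2·6.3 = 48.6
#5: 3·19 + 2·6.3 = 69.6
#6: 3·6 + 2·8.1 = 34.2
#7: 3·10 + 2·3.3 = 36.6
#8: 3·19 + 2·7.7 = 72.4
#9: 3·13 + 2·6.0 = 51.0
Highest: #8 at 72.4.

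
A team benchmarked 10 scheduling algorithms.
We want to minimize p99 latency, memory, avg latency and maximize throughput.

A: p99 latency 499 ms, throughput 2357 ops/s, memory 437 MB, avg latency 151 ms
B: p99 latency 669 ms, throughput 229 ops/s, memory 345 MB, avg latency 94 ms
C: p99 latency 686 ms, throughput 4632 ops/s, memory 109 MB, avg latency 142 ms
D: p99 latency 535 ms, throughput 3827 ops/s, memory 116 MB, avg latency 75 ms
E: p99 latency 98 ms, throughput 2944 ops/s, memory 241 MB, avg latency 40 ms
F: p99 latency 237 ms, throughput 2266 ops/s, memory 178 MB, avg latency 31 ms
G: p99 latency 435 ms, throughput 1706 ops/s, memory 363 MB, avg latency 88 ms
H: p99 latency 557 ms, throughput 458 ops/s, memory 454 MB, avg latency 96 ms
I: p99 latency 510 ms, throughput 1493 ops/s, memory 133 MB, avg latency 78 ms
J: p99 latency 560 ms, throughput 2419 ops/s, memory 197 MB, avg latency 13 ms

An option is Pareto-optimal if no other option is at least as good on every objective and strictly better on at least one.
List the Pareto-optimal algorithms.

C, D, E, F, I, J

A: dominated by E (p99 latency 98≤499, throughput 2944≥2357, memory 241≤437, avg latency 40≤151).
B: dominated by D (p99 latency 535≤669, throughput 3827≥229, memory 116≤345, avg latency 75≤94).
C: not dominated (best throughput).
D: not dominated.
E: not dominated (best p99 latency).
F: not dominated.
G: dominated by E (p99 latency 98≤435, throughput 2944≥1706, memory 241≤363, avg latency 40≤88).
H: dominated by D (p99 latency 535≤557, throughput 3827≥458, memory 116≤454, avg latency 75≤96).
I: not dominated.
J: not dominated (best avg latency).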